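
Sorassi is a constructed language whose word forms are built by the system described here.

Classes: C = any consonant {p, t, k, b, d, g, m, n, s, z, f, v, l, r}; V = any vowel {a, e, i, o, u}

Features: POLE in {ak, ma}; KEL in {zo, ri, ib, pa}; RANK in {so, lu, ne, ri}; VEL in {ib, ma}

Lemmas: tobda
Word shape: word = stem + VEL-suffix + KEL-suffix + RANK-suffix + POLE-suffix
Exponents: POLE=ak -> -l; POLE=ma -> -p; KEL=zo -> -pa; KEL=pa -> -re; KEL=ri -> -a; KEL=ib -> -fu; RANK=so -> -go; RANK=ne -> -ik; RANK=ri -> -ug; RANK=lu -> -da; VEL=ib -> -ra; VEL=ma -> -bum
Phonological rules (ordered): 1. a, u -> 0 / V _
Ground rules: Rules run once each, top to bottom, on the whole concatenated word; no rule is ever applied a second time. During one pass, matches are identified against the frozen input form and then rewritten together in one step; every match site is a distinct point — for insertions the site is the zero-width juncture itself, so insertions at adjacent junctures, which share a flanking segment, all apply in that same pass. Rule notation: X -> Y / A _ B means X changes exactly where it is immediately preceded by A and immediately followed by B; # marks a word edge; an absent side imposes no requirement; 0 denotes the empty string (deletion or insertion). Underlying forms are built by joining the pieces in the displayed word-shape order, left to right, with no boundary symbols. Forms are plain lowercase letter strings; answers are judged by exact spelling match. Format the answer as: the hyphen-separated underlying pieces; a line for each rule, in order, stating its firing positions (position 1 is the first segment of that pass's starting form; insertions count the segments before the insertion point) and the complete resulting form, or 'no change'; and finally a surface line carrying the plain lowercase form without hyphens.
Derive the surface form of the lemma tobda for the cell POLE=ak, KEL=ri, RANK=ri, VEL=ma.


underlying: tobda-bum-a-ug-l
1. a, u -> 0 / V _: fires at position(s) 10: tobdabumagl
surface: tobdabumagl


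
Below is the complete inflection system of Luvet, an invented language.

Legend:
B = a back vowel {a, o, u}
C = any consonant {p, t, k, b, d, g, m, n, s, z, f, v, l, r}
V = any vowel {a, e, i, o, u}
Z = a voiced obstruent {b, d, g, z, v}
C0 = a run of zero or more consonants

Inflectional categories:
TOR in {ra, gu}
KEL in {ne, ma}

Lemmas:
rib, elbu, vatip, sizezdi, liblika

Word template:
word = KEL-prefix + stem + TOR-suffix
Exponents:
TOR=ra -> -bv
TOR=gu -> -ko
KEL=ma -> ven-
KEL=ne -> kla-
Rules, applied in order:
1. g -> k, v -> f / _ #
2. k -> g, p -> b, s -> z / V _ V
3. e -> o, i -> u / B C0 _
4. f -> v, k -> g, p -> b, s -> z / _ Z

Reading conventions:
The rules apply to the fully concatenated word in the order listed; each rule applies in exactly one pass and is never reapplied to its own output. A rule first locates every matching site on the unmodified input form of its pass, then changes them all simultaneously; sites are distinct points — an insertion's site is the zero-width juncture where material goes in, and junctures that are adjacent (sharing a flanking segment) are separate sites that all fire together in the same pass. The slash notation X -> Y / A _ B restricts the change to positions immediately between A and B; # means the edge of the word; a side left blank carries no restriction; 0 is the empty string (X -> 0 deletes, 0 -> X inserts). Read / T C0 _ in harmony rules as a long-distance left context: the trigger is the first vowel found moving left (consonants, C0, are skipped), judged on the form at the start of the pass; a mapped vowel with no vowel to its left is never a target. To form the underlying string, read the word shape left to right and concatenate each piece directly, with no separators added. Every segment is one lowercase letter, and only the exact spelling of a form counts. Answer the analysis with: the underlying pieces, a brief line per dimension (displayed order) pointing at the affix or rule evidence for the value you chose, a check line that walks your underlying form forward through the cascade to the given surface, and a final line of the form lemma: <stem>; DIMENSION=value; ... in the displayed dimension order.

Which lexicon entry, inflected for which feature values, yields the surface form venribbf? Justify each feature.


underlying: ven-rib-bv
TOR=ra - signalled by the affix -bv
KEL=ma - signalled by the affix ven-
check: venribbv -> venribbf -> venribbf -> venribbf -> venribbf
lemma: rib; TOR=ra; KEL=ma


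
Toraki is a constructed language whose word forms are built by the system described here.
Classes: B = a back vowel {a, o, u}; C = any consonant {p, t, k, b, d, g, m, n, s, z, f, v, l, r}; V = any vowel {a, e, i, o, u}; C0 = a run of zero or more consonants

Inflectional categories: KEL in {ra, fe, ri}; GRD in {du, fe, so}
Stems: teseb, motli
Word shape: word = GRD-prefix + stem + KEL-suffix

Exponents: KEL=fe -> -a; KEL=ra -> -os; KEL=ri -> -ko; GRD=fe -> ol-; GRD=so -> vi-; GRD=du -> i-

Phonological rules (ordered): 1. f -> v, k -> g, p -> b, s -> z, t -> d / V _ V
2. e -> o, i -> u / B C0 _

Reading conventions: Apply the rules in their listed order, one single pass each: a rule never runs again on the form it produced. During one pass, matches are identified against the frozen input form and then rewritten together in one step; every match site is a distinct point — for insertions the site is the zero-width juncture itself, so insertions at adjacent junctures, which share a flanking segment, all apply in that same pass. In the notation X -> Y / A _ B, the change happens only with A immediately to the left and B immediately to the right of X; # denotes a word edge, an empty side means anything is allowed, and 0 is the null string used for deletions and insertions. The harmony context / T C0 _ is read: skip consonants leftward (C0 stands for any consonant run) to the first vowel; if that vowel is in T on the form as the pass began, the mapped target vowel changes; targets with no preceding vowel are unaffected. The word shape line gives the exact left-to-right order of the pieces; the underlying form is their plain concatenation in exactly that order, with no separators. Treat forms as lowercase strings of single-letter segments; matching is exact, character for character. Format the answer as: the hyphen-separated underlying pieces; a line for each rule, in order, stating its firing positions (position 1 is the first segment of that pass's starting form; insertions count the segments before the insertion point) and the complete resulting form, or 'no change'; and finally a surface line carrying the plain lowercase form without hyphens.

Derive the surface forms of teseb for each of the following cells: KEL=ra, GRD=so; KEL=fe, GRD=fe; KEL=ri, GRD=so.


cell KEL=ra, GRD=so:
underlying: vi-teseb-os
1. f -> v, k -> g, p -> b, s -> z, t -> d / V _ V: fires at position(s) 3, 5: videzebos
2. e -> o, i -> u / B C0 _: no change
surface: videzebos

cell KEL=fe, GRD=fe:
underlying: ol-teseb-a
1. f -> v, k -> g, p -> b, s -> z, t -> d / V _ V: fires at position(s) 5: oltezeba
2. e -> o, i -> u / B C0 _: fires at position(s) 4: oltozeba
surface: oltozeba

cell KEL=ri, GRD=so:
underlying: vi-teseb-ko
1. f -> v, k -> g, p -> b, s -> z, t -> d / V _ V: fires at position(s) 3, 5: videzebko
2. e -> o, i -> u / B C0 _: no change
surface: videzebko


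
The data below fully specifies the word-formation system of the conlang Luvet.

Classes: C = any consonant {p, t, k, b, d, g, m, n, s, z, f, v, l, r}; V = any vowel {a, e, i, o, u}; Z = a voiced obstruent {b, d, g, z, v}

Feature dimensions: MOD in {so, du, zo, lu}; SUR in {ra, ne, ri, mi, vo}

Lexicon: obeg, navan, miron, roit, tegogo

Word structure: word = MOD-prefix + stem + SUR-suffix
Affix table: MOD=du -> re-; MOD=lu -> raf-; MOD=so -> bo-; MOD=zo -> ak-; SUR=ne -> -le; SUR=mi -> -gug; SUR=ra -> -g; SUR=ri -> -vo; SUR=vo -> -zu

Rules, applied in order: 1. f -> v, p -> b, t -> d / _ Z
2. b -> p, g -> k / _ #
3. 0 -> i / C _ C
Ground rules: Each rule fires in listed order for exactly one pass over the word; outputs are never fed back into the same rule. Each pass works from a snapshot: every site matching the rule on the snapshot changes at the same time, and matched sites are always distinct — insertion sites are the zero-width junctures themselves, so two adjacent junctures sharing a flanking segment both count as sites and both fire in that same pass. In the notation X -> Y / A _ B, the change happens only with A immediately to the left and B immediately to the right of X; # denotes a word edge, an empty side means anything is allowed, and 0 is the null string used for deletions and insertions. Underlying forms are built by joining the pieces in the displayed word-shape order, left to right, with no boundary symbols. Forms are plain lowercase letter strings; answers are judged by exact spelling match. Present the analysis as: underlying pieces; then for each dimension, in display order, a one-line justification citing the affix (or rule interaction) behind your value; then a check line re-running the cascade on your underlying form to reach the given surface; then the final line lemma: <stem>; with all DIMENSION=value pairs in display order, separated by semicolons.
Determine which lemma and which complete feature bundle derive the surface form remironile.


underlying: re-miron-le
MOD=du - signalled by the affix re-
SUR=ne - signalled by the affix -le
check: remironle -> remironle -> remironle -> remironile
lemma: miron; MOD=du; SUR=ne


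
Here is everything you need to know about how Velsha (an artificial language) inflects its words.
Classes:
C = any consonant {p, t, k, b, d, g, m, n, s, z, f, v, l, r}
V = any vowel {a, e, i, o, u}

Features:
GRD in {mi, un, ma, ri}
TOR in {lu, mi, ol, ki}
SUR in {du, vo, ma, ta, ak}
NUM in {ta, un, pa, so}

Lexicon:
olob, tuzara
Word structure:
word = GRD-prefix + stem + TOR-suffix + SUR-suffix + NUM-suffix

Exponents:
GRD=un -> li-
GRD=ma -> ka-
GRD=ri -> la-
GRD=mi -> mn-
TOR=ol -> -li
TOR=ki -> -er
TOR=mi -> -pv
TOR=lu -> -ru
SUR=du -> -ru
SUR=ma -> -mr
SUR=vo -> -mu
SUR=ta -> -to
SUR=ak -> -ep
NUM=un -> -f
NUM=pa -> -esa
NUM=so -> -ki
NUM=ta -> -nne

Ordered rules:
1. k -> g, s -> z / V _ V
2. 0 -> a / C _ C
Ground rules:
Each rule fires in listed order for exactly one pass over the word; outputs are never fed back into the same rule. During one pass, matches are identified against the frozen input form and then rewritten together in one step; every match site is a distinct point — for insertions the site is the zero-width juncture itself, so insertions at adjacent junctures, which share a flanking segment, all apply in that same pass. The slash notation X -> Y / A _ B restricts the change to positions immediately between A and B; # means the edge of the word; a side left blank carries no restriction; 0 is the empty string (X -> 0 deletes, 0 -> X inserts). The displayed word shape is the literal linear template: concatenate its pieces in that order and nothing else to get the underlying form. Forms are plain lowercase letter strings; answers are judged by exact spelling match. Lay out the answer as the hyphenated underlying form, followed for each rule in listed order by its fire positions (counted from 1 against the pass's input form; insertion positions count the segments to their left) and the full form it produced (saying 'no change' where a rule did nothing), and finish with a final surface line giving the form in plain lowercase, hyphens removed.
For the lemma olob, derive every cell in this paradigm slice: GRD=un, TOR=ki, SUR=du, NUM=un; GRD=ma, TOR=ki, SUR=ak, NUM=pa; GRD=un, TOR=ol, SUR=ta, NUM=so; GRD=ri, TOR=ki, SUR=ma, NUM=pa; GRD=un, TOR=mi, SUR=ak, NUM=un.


cell GRD=un, TOR=ki, SUR=du, NUM=un:
underlying: li-olob-er-ru-f
1. k -> g, s -> z / V _ V: no change
2. 0 -> a / C _ C: inserts after position(s) 8: lioloberaruf
surface: lioloberaruf

cell GRD=ma, TOR=ki, SUR=ak, NUM=pa:
underlying: ka-olob-er-ep-esa
1. k -> g, s -> z / V _ V: fires at position(s) 12: kaoloberepeza
2. 0 -> a / C _ C: no change
surface: kaoloberepeza

cell GRD=un, TOR=ol, SUR=ta, NUM=so:
underlying: li-olob-li-to-ki
1. k -> g, s -> z / V _ V: fires at position(s) 11: lioloblitogi
2. 0 -> a / C _ C: inserts after position(s) 6: liolobalitogi
surface: liolobalitogi

cell GRD=ri, TOR=ki, SUR=ma, NUM=pa:
underlying: la-olob-er-mr-esa
1. k -> g, s -> z / V _ V: fires at position(s) 12: laolobermreza
2. 0 -> a / C _ C: inserts after position(s) 8, 9: laoloberamareza
surface: laoloberamareza

cell GRD=un, TOR=mi, SUR=ak, NUM=un:
underlying: li-olob-pv-ep-f
1. k -> g, s -> z / V _ V: no change
2. 0 -> a / C _ C: inserts after position(s) 6, 7, 10: liolobapavepaf
surface: liolobapavepaf


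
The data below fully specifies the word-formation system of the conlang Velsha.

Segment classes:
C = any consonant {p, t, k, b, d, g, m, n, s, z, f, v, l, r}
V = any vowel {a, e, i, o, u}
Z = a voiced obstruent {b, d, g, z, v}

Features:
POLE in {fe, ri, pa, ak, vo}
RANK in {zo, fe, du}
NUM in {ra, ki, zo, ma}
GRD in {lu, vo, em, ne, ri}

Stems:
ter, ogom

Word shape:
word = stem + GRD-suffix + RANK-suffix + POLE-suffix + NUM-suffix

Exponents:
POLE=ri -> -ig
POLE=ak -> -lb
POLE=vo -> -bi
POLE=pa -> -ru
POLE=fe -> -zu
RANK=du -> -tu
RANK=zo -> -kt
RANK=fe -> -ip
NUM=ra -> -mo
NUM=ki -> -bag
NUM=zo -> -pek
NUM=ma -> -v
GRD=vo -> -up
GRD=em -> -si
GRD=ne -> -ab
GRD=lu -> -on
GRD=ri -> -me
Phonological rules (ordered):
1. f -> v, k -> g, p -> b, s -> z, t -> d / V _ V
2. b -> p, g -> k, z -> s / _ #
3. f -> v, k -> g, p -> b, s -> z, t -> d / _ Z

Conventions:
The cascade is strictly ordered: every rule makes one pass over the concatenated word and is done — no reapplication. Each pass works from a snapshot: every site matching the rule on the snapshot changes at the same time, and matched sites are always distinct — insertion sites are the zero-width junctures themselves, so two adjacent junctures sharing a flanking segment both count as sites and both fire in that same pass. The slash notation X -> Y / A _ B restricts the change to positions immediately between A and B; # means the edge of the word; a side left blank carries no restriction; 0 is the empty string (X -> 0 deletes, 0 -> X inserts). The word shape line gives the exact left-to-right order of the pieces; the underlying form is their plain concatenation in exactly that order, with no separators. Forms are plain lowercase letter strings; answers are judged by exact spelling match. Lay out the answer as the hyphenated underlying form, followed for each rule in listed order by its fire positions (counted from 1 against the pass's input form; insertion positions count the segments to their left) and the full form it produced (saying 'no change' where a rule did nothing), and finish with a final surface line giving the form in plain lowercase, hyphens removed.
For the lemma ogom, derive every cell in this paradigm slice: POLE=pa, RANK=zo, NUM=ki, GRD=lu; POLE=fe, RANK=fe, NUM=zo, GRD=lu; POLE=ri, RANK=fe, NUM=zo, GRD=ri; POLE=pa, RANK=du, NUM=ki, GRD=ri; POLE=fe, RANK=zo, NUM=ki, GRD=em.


cell POLE=pa, RANK=zo, NUM=ki, GRD=lu:
underlying: ogom-on-kt-ru-bag
1. f -> v, k -> g, p -> b, s -> z, t -> d / V _ V: no change
2. b -> p, g -> k, z -> s / _ #: fires at position(s) 13: ogomonktrubak
3. f -> v, k -> g, p -> b, s -> z, t -> d / _ Z: no change
surface: ogomonktrubak

cell POLE=fe, RANK=fe, NUM=zo, GRD=lu:
underlying: ogom-on-ip-zu-pek
1. f -> v, k -> g, p -> b, s -> z, t -> d / V _ V: fires at position(s) 11: ogomonipzubek
2. b -> p, g -> k, z -> s / _ #: no change
3. f -> v, k -> g, p -> b, s -> z, t -> d / _ Z: fires at position(s) 8: ogomonibzubek
surface: ogomonibzubek

cell POLE=ri, RANK=fe, NUM=zo, GRD=ri:
underlying: ogom-me-ip-ig-pek
1. f -> v, k -> g, p -> b, s -> z, t -> d / V _ V: fires at position(s) 8: ogommeibigpek
2. b -> p, g -> k, z -> s / _ #: no change
3. f -> v, k -> g, p -> b, s -> z, t -> d / _ Z: no change
surface: ogommeibigpek

cell POLE=pa, RANK=du, NUM=ki, GRD=ri:
underlying: ogom-me-tu-ru-bag
1. f -> v, k -> g, p -> b, s -> z, t -> d / V _ V: fires at position(s) 7: ogommedurubag
2. b -> p, g -> k, z -> s / _ #: fires at position(s) 13: ogommedurubak
3. f -> v, k -> g, p -> b, s -> z, t -> d / _ Z: no change
surface: ogommedurubak

cell POLE=fe, RANK=zo, NUM=ki, GRD=em:
underlying: ogom-si-kt-zu-bag
1. f -> v, k -> g, p -> b, s -> z, t -> d / V _ V: no change
2. b -> p, g -> k, z -> s / _ #: fires at position(s) 13: ogomsiktzubak
3. f -> v, k -> g, p -> b, s -> z, t -> d / _ Z: fires at position(s) 8: ogomsikdzubak
surface: ogomsikdzubak


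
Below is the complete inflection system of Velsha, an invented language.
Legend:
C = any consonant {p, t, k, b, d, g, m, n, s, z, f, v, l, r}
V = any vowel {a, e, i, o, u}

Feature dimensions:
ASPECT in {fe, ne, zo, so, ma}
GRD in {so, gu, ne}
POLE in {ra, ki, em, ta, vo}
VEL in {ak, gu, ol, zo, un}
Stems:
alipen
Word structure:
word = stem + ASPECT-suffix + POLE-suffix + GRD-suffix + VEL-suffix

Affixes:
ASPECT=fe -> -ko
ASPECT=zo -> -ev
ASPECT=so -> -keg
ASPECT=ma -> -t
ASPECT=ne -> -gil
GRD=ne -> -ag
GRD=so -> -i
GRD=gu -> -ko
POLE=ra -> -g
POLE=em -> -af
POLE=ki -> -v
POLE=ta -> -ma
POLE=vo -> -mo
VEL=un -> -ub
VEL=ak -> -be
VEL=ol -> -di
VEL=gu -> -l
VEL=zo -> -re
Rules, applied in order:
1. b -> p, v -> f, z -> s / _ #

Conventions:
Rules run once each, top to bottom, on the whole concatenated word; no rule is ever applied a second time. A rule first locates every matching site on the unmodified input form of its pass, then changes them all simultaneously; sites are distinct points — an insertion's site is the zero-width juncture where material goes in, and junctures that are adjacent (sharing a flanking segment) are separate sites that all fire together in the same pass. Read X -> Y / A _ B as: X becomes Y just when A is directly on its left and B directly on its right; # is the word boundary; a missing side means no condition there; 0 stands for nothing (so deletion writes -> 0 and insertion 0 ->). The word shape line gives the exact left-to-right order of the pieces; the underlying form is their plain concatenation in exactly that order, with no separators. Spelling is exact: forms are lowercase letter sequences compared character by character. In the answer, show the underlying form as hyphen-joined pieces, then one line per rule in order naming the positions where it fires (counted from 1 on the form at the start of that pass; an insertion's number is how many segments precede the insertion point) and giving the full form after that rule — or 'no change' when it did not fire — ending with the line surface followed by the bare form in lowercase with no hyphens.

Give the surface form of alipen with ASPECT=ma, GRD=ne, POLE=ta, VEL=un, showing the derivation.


underlying: alipen-t-ma-ag-ub
1. b -> p, v -> f, z -> s / _ #: fires at position(s) 13: alipentmaagup
surface: alipentmaagup


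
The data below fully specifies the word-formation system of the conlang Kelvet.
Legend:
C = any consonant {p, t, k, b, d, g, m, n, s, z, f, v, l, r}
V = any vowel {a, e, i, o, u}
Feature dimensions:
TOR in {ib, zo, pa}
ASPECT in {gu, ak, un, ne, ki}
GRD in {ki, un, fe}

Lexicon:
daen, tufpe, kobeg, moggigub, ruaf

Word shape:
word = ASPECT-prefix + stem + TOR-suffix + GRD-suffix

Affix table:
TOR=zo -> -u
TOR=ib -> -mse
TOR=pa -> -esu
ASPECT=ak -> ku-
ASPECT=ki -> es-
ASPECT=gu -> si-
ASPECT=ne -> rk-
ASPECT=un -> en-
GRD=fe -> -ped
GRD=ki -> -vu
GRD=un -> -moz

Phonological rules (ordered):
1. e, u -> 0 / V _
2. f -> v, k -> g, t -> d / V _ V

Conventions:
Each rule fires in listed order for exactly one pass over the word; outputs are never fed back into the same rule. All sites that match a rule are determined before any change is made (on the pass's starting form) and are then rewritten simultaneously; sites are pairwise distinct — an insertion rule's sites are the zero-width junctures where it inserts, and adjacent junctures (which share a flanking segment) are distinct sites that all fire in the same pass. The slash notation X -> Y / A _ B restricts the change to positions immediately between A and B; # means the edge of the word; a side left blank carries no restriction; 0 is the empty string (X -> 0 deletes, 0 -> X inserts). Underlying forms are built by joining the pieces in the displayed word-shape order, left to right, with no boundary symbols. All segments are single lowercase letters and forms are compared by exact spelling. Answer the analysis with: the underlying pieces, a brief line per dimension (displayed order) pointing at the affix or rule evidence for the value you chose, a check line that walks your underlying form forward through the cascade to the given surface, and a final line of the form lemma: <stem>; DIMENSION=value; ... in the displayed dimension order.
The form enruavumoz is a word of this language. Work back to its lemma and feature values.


underlying: en-ruaf-u-moz
TOR=zo - signalled by the affix -u
ASPECT=un - signalled by the affix en-
GRD=un - signalled by the affix -moz
check: enruafumoz -> enruafumoz -> enruavumoz
lemma: ruaf; TOR=zo; ASPECT=un; GRD=un


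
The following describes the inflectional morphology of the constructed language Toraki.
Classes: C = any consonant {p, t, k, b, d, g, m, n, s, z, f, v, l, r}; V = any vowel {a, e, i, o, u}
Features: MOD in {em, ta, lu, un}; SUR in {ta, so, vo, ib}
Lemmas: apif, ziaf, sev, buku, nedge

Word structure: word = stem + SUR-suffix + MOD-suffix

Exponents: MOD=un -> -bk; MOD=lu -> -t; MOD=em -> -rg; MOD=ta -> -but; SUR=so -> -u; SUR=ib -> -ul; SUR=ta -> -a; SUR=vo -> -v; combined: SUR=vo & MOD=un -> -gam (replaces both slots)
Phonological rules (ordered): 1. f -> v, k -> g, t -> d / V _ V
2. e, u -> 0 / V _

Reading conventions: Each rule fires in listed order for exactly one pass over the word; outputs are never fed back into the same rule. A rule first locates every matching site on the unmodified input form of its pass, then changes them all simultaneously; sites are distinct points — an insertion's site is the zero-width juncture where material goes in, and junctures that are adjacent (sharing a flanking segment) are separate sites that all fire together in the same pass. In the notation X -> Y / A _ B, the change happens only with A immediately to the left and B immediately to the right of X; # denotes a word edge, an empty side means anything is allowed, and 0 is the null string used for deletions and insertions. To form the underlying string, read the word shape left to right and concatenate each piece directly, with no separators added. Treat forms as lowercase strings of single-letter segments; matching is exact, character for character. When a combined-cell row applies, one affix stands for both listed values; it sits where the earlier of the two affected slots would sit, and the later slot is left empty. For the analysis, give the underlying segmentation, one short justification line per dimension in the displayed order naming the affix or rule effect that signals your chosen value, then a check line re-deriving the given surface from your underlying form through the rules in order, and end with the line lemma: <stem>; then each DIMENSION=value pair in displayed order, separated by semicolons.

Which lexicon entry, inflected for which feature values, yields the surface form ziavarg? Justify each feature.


underlying: ziaf-a-rg
MOD=em - signalled by the affix -rg
SUR=ta - signalled by the affix -a
check: ziafarg -> ziavarg -> ziavarg
lemma: ziaf; MOD=em; SUR=ta


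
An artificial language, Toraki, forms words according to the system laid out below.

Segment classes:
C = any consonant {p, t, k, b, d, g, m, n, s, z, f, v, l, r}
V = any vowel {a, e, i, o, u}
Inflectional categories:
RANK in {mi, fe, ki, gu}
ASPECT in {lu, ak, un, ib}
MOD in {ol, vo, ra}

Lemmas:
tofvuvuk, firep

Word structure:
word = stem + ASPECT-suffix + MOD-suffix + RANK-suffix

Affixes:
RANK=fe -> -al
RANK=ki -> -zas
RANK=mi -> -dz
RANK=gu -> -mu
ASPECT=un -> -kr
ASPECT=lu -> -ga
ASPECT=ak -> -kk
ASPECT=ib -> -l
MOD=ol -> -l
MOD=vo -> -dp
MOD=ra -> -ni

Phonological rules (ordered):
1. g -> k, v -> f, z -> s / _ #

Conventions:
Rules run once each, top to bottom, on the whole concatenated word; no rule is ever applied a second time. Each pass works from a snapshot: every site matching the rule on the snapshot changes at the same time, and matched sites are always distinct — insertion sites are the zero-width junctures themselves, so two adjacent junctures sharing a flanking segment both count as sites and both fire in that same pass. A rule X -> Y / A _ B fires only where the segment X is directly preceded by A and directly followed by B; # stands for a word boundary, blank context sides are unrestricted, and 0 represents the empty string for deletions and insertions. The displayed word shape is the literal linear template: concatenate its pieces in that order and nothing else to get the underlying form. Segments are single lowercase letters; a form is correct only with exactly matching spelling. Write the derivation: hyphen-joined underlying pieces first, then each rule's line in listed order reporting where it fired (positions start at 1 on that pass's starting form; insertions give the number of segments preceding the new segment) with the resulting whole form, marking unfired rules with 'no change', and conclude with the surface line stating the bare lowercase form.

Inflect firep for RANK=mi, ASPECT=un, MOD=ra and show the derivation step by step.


underlying: firep-kr-ni-dz
1. g -> k, v -> f, z -> s / _ #: fires at position(s) 11: firepkrnids
surface: firepkrnids


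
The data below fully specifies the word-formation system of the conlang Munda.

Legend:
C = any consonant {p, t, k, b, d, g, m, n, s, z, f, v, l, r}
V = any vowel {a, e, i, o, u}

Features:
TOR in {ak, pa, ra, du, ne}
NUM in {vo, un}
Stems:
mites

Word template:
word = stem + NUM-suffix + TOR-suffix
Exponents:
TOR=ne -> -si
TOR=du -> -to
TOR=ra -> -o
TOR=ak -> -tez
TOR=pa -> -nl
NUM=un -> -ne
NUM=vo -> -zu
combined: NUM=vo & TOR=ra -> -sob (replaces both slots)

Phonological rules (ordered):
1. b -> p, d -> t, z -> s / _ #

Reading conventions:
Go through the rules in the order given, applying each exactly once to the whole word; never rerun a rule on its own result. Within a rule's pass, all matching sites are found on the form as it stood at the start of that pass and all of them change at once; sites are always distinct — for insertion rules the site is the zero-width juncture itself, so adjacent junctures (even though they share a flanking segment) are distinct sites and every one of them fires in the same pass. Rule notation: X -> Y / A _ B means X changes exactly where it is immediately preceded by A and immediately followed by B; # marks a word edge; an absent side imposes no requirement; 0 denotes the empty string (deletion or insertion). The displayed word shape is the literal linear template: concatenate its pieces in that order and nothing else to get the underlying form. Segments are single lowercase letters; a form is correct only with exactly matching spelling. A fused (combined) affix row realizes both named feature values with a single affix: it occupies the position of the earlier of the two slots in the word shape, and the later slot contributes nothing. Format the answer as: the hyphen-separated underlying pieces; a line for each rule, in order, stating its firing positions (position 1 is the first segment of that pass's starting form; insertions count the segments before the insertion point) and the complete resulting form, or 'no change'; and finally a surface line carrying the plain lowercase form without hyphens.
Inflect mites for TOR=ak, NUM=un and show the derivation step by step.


underlying: mites-ne-tez
1. b -> p, d -> t, z -> s / _ #: fires at position(s) 10: mitesnetes
surface: mitesnetes


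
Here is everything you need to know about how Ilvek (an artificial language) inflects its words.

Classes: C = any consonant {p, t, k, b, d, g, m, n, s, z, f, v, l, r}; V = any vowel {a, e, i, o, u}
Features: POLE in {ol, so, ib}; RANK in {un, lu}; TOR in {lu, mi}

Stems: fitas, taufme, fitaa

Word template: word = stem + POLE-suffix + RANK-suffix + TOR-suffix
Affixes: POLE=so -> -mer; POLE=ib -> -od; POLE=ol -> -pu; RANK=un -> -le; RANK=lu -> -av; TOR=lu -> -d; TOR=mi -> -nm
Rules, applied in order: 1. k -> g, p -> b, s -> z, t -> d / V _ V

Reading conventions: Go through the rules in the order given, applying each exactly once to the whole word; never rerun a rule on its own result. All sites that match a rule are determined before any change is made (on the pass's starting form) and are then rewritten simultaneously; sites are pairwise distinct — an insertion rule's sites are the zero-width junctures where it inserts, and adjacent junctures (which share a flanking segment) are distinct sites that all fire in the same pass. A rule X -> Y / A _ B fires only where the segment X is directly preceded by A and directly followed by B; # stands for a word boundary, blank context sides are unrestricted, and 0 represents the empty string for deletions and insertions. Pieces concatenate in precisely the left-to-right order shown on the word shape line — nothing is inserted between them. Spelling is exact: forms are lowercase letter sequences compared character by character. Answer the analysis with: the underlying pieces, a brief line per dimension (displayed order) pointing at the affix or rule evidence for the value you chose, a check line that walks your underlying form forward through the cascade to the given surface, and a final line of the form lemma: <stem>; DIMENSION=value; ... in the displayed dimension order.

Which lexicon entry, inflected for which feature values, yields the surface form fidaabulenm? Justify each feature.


underlying: fitaa-pu-le-nm
POLE=ol - signalled by the affix -pu
RANK=un - signalled by the affix -le
TOR=mi - signalled by the affix -nm
check: fitaapulenm -> fidaabulenm
lemma: fitaa; POLE=ol; RANK=un; TOR=mi


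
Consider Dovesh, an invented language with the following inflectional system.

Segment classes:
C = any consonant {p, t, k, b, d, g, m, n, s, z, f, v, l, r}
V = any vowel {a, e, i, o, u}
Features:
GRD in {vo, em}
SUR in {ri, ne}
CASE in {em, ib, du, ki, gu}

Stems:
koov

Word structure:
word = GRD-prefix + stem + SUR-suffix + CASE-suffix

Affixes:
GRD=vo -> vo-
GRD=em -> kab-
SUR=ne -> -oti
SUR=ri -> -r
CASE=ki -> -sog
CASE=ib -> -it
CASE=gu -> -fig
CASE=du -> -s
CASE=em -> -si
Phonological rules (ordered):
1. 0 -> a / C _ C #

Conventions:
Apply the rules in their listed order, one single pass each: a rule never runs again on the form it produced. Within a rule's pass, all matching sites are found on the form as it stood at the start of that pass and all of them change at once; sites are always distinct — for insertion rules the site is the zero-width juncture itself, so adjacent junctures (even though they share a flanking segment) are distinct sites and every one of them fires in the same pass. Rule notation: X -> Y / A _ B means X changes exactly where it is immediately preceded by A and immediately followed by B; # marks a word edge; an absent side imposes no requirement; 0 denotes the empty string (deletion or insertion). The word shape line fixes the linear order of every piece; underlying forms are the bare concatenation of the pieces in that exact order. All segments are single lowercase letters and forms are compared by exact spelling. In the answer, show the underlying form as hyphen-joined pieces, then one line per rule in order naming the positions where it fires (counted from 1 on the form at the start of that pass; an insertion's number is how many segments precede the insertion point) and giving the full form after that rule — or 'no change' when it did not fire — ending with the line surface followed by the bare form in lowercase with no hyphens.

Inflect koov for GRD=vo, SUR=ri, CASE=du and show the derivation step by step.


underlying: vo-koov-r-s
1. 0 -> a / C _ C #: inserts after position(s) 7: vokoovras
surface: vokoovras


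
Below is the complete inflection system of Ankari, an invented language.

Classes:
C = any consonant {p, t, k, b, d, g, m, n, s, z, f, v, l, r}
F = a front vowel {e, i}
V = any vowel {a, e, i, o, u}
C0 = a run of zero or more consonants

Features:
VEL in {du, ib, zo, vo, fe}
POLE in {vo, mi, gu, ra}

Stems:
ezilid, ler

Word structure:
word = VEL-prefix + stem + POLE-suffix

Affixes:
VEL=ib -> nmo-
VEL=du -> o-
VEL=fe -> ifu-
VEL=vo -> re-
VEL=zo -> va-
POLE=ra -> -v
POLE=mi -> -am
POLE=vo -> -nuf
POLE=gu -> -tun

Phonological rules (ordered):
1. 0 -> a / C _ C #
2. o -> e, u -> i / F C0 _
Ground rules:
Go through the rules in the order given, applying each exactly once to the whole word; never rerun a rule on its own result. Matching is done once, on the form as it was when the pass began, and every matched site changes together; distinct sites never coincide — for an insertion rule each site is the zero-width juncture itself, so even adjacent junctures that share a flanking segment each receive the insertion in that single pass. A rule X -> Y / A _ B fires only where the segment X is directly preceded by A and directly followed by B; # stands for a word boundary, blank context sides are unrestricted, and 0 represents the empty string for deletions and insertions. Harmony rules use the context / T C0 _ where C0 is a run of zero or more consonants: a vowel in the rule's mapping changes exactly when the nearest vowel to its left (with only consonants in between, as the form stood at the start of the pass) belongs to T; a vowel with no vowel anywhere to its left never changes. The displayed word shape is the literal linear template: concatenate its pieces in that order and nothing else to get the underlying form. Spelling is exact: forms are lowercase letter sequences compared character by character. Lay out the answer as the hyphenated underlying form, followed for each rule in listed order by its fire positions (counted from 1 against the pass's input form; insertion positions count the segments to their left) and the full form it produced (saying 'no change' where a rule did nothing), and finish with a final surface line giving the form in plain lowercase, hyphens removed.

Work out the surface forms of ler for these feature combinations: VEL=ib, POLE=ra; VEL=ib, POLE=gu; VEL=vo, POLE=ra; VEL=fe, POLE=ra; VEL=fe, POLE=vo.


cell VEL=ib, POLE=ra:
underlying: nmo-ler-v
1. 0 -> a / C _ C #: inserts after position(s) 6: nmolerav
2. o -> e, u -> i / F C0 _: no change
surface: nmolerav

cell VEL=ib, POLE=gu:
underlying: nmo-ler-tun
1. 0 -> a / C _ C #: no change
2. o -> e, u -> i / F C0 _: fires at position(s) 8: nmolertin
surface: nmolertin

cell VEL=vo, POLE=ra:
underlying: re-ler-v
1. 0 -> a / C _ C #: inserts after position(s) 5: relerav
2. o -> e, u -> i / F C0 _: no change
surface: relerav

cell VEL=fe, POLE=ra:
underlying: ifu-ler-v
1. 0 -> a / C _ C #: inserts after position(s) 6: ifulerav
2. o -> e, u -> i / F C0 _: fires at position(s) 3: ifilerav
surface: ifilerav

cell VEL=fe, POLE=vo:
underlying: ifu-ler-nuf
1. 0 -> a / C _ C #: no change
2. o -> e, u -> i / F C0 _: fires at position(s) 3, 8: ifilernif
surface: ifilernif


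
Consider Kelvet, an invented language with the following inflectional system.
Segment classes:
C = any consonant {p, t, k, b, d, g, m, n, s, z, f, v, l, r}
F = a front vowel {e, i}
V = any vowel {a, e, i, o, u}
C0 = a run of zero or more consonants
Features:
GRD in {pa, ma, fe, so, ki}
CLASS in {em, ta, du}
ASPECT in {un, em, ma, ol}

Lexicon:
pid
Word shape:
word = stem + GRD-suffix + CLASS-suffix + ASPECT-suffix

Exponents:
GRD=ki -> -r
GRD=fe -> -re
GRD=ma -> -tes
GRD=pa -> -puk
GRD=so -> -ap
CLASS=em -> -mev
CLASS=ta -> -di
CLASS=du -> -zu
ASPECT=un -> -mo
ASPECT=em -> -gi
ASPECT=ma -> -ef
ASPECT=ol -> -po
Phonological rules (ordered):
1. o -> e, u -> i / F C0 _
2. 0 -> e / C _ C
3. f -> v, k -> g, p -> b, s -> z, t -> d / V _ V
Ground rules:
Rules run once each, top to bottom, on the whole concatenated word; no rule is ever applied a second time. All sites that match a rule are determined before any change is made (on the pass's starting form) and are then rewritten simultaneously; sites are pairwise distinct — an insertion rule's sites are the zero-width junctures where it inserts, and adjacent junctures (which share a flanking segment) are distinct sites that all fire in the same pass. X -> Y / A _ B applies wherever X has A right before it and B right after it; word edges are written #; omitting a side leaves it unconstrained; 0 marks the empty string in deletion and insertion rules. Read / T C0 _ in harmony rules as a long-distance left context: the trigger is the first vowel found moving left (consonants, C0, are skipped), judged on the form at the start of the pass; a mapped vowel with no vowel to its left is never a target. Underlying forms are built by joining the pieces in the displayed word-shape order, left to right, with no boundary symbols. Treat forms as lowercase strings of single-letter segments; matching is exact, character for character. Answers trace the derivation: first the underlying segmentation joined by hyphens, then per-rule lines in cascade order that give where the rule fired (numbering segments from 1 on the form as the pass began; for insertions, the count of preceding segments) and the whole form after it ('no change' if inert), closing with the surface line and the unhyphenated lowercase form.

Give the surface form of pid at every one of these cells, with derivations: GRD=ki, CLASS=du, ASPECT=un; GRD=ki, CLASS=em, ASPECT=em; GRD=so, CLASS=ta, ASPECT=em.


cell GRD=ki, CLASS=du, ASPECT=un:
underlying: pid-r-zu-mo
1. o -> e, u -> i / F C0 _: fires at position(s) 6: pidrzimo
2. 0 -> e / C _ C: inserts after position(s) 3, 4: piderezimo
3. f -> v, k -> g, p -> b, s -> z, t -> d / V _ V: no change
surface: piderezimo

cell GRD=ki, CLASS=em, ASPECT=em:
underlying: pid-r-mev-gi
1. o -> e, u -> i / F C0 _: no change
2. 0 -> e / C _ C: inserts after position(s) 3, 4, 7: pideremevegi
3. f -> v, k -> g, p -> b, s -> z, t -> d / V _ V: no change
surface: pideremevegi

cell GRD=so, CLASS=ta, ASPECT=em:
underlying: pid-ap-di-gi
1. o -> e, u -> i / F C0 _: no change
2. 0 -> e / C _ C: inserts after position(s) 5: pidapedigi
3. f -> v, k -> g, p -> b, s -> z, t -> d / V _ V: fires at position(s) 5: pidabedigi
surface: pidabedigi


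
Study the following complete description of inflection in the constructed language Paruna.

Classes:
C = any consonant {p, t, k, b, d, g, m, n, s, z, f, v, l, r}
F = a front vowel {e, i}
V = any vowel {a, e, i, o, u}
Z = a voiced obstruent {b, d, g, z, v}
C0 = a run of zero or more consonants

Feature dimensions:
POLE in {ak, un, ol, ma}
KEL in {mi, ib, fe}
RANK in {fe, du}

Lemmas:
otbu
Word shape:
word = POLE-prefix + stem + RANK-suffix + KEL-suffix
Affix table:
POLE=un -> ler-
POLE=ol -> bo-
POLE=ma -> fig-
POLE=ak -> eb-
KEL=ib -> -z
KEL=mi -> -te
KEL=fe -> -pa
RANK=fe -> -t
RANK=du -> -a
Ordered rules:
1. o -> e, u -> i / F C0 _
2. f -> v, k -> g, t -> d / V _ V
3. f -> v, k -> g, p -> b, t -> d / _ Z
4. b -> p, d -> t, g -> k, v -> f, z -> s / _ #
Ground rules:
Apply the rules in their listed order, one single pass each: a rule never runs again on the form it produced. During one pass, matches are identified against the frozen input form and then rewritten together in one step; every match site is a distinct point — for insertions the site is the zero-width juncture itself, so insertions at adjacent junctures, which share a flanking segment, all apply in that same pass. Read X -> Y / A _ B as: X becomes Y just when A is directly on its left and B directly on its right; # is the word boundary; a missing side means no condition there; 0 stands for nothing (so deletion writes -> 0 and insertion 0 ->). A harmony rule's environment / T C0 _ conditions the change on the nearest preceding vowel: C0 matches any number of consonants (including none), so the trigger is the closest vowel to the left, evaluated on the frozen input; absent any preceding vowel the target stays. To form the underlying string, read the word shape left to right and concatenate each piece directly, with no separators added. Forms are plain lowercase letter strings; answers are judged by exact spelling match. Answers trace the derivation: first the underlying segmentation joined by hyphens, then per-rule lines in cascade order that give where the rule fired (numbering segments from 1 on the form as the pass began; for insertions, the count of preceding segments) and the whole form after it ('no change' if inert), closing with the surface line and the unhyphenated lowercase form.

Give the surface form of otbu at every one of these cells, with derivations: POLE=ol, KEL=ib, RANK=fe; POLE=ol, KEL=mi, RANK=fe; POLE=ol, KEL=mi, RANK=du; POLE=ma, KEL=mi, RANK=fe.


cell POLE=ol, KEL=ib, RANK=fe:
underlying: bo-otbu-t-z
1. o -> e, u -> i / F C0 _: no change
2. f -> v, k -> g, t -> d / V _ V: no change
3. f -> v, k -> g, p -> b, t -> d / _ Z: fires at position(s) 4, 7: boodbudz
4. b -> p, d -> t, g -> k, v -> f, z -> s / _ #: fires at position(s) 8: boodbuds
surface: boodbuds

cell POLE=ol, KEL=mi, RANK=fe:
underlying: bo-otbu-t-te
1. o -> e, u -> i / F C0 _: no change
2. f -> v, k -> g, t -> d / V _ V: no change
3. f -> v, k -> g, p -> b, t -> d / _ Z: fires at position(s) 4: boodbutte
4. b -> p, d -> t, g -> k, v -> f, z -> s / _ #: no change
surface: boodbutte

cell POLE=ol, KEL=mi, RANK=du:
underlying: bo-otbu-a-te
1. o -> e, u -> i / F C0 _: no change
2. f -> v, k -> g, t -> d / V _ V: fires at position(s) 8: bootbuade
3. f -> v, k -> g, p -> b, t -> d / _ Z: fires at position(s) 4: boodbuade
4. b -> p, d -> t, g -> k, v -> f, z -> s / _ #: no change
surface: boodbuade

cell POLE=ma, KEL=mi, RANK=fe:
underlying: fig-otbu-t-te
1. o -> e, u -> i / F C0 _: fires at position(s) 4: figetbutte
2. f -> v, k -> g, t -> d / V _ V: no change
3. f -> v, k -> g, p -> b, t -> d / _ Z: fires at position(s) 5: figedbutte
4. b -> p, d -> t, g -> k, v -> f, z -> s / _ #: no change
surface: figedbutte
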